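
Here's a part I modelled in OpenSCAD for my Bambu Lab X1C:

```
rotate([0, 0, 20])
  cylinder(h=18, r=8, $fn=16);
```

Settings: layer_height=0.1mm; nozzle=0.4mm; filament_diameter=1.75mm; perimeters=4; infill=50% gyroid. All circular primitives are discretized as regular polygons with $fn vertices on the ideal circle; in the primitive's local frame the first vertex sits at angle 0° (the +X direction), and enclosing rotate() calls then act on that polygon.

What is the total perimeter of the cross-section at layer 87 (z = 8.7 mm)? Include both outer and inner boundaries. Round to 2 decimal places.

49.94 mm

At z = 8.7 mm: the cylinder: section is a regular 16-gon, circumradius r=8 (perimeter = 2·16·8.000·sin(180°/16) = 49.94 mm); (whole slice rotated 20° about Z — lengths, areas and connectivity unchanged). Overall, the cross-section is a single solid region. Total boundary length (outer) = 49.94 mm.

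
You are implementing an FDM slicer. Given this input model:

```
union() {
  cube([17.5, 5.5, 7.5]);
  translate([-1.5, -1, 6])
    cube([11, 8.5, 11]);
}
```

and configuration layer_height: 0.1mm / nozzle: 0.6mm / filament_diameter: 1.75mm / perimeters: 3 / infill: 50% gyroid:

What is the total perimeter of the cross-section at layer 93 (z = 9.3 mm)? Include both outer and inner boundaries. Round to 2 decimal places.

39.00 mm

At z = 9.3 mm: the cube is not intersected at this z (z outside [0, 7.5]); the cube at (-1.5, -1) (footprint 11×8.5) is included at this height (perimeter 39.00 mm); Combining (union): only the 11×8.5 cube at (-1.5, -1) is present, so the union is just that shape — boundary = 39.00 mm. Overall, the cross-section is a single solid region. Total boundary length (outer) = 39.00 mm.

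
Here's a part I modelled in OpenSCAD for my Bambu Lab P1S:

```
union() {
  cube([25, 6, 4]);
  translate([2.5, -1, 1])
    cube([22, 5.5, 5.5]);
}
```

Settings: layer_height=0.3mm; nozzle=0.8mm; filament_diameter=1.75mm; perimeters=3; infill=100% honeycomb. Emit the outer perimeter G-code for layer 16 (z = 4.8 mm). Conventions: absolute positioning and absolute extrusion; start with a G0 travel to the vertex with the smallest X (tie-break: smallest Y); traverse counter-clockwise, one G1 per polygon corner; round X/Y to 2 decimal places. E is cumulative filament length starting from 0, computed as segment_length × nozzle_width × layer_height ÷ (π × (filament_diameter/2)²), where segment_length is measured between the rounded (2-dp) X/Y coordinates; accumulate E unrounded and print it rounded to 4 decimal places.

At z = 4.8 mm: the cube is not intersected at this z (z outside [0, 4]); the 22×5.5 cube at (2.5, -1) contributes its full rectangle; Merging all regions: only the 22×5.5 cube at (2.5, -1) is present, so the union is just that shape — 1 connected region. The outline is a single polygon with 4 vertices. Extrusion per mm of travel: 0.8 × 0.3 / (π × 0.875²) = 0.099780. Accumulating E over each segment gives final E = 5.4879.

G0 X2.50 Y-1.00 Z4.80
G1 X24.50 Y-1.00 E2.1952
G1 X24.50 Y4.50 E2.7440
G1 X2.50 Y4.50 E4.9391
G1 X2.50 Y-1.00 E5.4879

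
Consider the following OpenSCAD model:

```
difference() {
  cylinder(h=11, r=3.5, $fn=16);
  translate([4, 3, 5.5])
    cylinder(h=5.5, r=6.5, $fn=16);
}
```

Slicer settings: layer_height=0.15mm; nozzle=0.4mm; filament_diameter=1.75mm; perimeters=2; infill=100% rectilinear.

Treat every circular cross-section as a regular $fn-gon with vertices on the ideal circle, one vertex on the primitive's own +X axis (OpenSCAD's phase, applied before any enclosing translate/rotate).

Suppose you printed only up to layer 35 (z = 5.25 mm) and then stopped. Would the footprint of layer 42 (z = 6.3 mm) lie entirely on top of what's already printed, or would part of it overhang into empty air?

entirely on top

Compare the two slices. At z = 5.25: the cylinder: section is a regular 16-gon, circumradius r=3.5 (area = (16/2)·3.500²·sin(360°/16) = 37.50 mm²); the cylinder at (4, 3) is not intersected at this z (z outside [5.5, 11]); Taking the first minus the rest: none of the subtracted shapes is present at this height, so the r=3.5 cylinder is unchanged — area = 37.50 mm². At z = 6.3: the r=3.5 cylinder contributes a regular 16-gon of circumradius 3.5 (area = (16/2)·3.500²·sin(360°/16) = 37.50 mm²); the cylinder at (4, 3): section is a regular 16-gon, circumradius r=6.5 (area = (16/2)·6.500²·sin(360°/16) = 129.35 mm²); Subtracting the remaining from the first: starting from the r=3.5 cylinder (37.50 mm²), the r=6.5 cylinder at (4, 3) partially overlaps it — only the 26.27 mm² overlap (of its 129.35 mm²) is removed, clipping the outline — area = 11.23 mm². Checking containment: the cross-section at z = 6.3 is a subset of the cross-section at z = 5.25.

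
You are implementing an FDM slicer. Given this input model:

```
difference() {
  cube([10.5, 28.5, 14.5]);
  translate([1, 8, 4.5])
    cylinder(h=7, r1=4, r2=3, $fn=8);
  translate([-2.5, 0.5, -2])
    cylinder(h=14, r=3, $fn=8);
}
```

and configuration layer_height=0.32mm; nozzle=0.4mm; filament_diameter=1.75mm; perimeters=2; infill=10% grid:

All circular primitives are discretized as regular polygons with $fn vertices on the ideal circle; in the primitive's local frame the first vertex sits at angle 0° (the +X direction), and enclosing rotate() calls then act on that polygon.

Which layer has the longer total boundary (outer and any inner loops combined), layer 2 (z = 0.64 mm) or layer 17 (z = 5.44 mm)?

layer 17 (z = 5.44 mm)

Layer 2 (z = 0.64): the cube is present — its section is the full 10.5×28.5 rectangle (perimeter 78.00 mm); the cone at (1, 8) does not reach this height (z outside [4.5, 11.5]); the cylinder at (-2.5, 0.5): section is a regular 8-gon, circumradius r=3 (perimeter = 2·8·3.000·sin(180°/8) = 18.37 mm); After the difference (first − rest): starting from the 10.5×28.5 cube, the r=3 cylinder at (-2.5, 0.5) partially overlaps it — only the 0.50 mm² overlap (of its 25.46 mm²) is removed, clipping the outline — boundary = 77.85 mm. So its perimeter = 77.85 mm. Layer 17 (z = 5.44): the cube is present — its section is the full 10.5×28.5 rectangle (perimeter 78.00 mm); the cone at (1, 8) (r1=4→r2=3) has section circumradius 3.866 here — a regular 8-gon (perimeter = 2·8·3.866·sin(180°/8) = 23.67 mm); the r=3 cylinder at (-2.5, 0.5) gives a regular 8-gon of circumradius 3 (constant along its height) (perimeter = 2·8·3.000·sin(180°/8) = 18.37 mm); Taking the first minus the rest: starting from the 10.5×28.5 cube, the cone at (1, 8) partially overlaps it — only the 28.45 mm² overlap (of its 42.27 mm²) is removed, clipping the outline; the r=3 cylinder at (-2.5, 0.5) partially overlaps it — only the 0.50 mm² overlap (of its 25.46 mm²) is removed, clipping the outline — boundary = 84.94 mm. So its perimeter = 84.94 mm. Layer 17 is larger (84.94 vs 77.85 mm).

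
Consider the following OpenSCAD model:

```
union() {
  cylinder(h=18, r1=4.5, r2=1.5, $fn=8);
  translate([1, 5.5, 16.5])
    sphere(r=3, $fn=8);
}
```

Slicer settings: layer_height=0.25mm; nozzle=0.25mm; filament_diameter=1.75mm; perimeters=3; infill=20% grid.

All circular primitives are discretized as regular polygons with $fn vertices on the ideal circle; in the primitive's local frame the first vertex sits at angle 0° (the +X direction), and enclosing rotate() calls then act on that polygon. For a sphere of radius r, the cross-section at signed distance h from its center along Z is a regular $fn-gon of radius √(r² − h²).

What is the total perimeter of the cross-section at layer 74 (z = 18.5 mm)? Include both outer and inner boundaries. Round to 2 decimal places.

13.69 mm

At z = 18.5 mm: the cone is not intersected at this z (z outside [0, 18]); the r=3 sphere at (1, 5.5) contributes a regular 8-gon of circumradius √(3²−2²) = 2.236 (perimeter = 2·8·2.236·sin(180°/8) = 13.69 mm); Taking the union: only the r=3 sphere at (1, 5.5) is present, so the union is just that shape — boundary = 13.69 mm. Overall, the cross-section is a single solid region. Total boundary length (outer) = 13.69 mm.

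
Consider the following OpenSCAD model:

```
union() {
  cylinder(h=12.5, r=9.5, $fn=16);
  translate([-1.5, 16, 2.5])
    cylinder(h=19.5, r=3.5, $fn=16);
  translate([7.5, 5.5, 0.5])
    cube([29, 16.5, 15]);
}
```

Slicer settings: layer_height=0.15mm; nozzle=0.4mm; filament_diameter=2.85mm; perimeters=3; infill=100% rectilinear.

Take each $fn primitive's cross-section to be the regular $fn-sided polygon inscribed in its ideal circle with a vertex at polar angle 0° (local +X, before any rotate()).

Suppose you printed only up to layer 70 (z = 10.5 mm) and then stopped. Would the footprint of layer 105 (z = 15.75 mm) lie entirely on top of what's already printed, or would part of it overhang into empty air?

entirely on top

Compare the two slices. At z = 10.5: the cylinder: section is a regular 16-gon, circumradius r=9.5 (area = (16/2)·9.500²·sin(360°/16) = 276.30 mm²); the cylinder at (-1.5, 16): section is a regular 16-gon, circumradius r=3.5 (area = (16/2)·3.500²·sin(360°/16) = 37.50 mm²); the cube at (7.5, 5.5) (footprint 29×16.5) is included at this height (area 478.50 mm²); Taking the union: the regions partially overlap — summed areas 792.30 mm² minus the doubly-counted overlap 0.00 mm² gives 792.30 mm² — area = 792.30 mm². At z = 15.75: the cylinder is not intersected at this z (z outside [0, 12.5]); the r=3.5 cylinder at (-1.5, 16) contributes a regular 16-gon of circumradius 3.5 (area = (16/2)·3.500²·sin(360°/16) = 37.50 mm²); the cube at (7.5, 5.5) does not reach this height (z outside [0.5, 15.5]); Merging all regions: only the r=3.5 cylinder at (-1.5, 16) is present, so the union is just that shape — area = 37.50 mm². Checking containment: the cross-section at z = 15.75 is a subset of the cross-section at z = 10.5.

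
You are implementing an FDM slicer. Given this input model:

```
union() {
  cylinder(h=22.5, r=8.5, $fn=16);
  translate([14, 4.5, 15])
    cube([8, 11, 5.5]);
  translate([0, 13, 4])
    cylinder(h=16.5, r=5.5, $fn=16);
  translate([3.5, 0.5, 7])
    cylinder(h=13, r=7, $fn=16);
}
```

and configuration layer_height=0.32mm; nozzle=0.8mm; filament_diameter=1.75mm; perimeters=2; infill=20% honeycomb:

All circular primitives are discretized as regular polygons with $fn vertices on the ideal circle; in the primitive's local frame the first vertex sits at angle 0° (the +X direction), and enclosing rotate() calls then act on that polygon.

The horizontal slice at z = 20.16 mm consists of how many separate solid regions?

At z = 20.16 mm: the r=8.5 cylinder gives a regular 16-gon of circumradius 8.5 (constant along its height); the 8×11 cube at (14, 4.5) contributes its full rectangle; the r=5.5 cylinder at (0, 13) contributes a regular 16-gon of circumradius 5.5; the cylinder at (3.5, 0.5) is not intersected at this z (z outside [7, 20]); Merging all regions: the regions partially overlap (shared area 2.48 mm²), so overlapping operands fuse into one piece — 2 connected regions. The result has 2 disconnected regions.

2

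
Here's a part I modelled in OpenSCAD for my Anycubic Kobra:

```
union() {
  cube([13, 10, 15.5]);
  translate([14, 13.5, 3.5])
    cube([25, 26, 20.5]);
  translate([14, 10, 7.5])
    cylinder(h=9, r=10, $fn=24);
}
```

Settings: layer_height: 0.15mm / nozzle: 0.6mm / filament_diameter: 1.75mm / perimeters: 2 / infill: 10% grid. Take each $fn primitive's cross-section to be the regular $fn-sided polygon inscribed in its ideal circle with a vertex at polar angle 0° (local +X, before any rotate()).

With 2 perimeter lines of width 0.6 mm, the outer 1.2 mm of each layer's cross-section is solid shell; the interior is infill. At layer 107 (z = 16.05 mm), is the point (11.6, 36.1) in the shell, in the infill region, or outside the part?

outside

At z = 16.05 mm: the cube is absent (z outside [0, 15.5]); the 25×26 cube at (14, 13.5) contributes its full rectangle; the cylinder at (14, 10): section is a regular 24-gon, circumradius r=10; Merging all regions: the regions partially overlap (shared area 43.57 mm²), so overlapping operands fuse into one piece — 1 connected region. Overall, the cross-section is a single solid region. The nearest boundary edge runs (14.00, 20.00)→(14.00, 39.50); distance from the point to it = 2.40 mm. The point is not inside any of the regions above, so it lies outside the cross-section (2.40 mm from the nearest boundary).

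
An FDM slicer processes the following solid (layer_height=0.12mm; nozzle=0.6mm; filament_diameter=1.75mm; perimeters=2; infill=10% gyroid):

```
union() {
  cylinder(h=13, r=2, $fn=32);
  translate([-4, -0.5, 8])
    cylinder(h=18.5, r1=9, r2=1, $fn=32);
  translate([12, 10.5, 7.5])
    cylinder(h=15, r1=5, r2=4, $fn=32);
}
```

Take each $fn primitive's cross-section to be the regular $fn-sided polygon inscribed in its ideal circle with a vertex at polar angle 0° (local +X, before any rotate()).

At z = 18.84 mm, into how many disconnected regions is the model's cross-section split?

2

At z = 18.84 mm: the cylinder is not intersected at this z (z outside [0, 13]); the cone at (-4, -0.5) (r1=9→r2=1) has section circumradius 4.312 here — a regular 32-gon; the cone at (12, 10.5): at t=0.756 of its height the radius interpolates to r₁+(r₂−r₁)t = 4.244, giving a regular 32-gon of that circumradius; Merging all regions: the 2 present regions are separate (no shared area or edge), so areas and boundary lengths simply add and each stays a separate island — 2 connected regions. The result has 2 disconnected regions.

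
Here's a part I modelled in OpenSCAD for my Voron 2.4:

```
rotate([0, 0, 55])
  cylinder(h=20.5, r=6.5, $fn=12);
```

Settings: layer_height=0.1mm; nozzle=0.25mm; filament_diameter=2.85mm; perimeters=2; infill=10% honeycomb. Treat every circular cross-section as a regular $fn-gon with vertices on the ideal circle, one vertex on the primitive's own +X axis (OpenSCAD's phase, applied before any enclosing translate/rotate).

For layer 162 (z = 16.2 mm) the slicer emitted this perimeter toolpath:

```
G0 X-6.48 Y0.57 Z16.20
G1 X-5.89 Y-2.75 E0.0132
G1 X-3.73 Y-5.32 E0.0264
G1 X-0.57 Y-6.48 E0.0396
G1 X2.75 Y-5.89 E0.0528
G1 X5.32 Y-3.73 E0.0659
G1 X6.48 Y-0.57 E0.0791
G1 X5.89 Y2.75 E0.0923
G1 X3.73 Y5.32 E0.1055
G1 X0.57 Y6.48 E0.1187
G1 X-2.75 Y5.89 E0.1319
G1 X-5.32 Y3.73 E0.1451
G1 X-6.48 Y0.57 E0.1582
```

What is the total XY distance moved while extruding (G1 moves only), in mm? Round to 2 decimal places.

Sum the Euclidean lengths of each G1 segment: total = 40.38 mm.

40.38 mm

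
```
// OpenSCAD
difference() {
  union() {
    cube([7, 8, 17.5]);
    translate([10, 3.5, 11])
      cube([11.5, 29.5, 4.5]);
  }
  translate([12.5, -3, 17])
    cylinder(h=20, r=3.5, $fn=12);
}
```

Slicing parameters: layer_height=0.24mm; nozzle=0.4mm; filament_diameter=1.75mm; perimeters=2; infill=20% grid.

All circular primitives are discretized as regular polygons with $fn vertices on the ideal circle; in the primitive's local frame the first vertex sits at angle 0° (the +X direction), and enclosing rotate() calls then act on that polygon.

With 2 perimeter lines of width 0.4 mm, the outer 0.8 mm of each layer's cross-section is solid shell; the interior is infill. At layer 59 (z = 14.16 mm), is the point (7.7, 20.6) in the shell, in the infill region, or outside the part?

outside

At z = 14.16 mm: the cube (footprint 7×8) is included at this height; the 11.5×29.5 cube at (10, 3.5) contributes its full rectangle; Taking the union: the 2 present regions are separate (no shared area or edge), so areas and boundary lengths simply add and each stays a separate island — 2 connected regions; the cylinder at (12.5, -3) does not reach this height (z outside [17, 37]); Taking the first minus the rest: none of the subtracted shapes is present at this height, so the result so far is unchanged — 2 connected regions. Overall, the cross-section has 2 separate islands. The nearest boundary edge runs (10.00, 3.50)→(10.00, 33.00); distance from the point to it = 2.30 mm. The point is not inside any of the regions above, so it lies outside the cross-section (2.30 mm from the nearest boundary).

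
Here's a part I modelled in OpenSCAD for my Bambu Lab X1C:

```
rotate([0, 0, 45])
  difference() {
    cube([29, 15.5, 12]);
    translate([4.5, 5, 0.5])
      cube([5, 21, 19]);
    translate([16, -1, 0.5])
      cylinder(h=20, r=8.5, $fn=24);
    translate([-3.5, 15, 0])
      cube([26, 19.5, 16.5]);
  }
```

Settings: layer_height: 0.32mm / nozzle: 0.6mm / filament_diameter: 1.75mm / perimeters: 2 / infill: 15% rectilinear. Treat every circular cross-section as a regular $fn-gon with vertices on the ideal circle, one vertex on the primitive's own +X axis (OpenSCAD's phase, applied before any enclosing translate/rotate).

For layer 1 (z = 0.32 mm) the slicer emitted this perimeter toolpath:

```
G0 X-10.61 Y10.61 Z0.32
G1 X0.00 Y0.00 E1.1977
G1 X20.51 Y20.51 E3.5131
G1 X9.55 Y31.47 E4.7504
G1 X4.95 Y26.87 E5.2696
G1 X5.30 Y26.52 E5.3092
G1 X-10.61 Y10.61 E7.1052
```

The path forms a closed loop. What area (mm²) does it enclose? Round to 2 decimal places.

438.44 mm²

Apply the shoelace formula to the sequence of (X, Y) vertices; enclosed area = 438.44 mm².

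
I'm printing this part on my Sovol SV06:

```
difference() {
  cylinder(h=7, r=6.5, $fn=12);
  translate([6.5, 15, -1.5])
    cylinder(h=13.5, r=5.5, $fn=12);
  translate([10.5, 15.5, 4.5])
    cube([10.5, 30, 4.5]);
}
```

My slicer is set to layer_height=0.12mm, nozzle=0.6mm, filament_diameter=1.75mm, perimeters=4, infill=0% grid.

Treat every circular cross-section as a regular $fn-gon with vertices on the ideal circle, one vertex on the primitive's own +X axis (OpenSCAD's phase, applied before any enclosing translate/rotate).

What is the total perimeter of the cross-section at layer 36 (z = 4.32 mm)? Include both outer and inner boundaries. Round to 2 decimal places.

40.38 mm

At z = 4.32 mm: the cylinder: section is a regular 12-gon, circumradius r=6.5 (perimeter = 2·12·6.500·sin(180°/12) = 40.38 mm); the r=5.5 cylinder at (6.5, 15) gives a regular 12-gon of circumradius 5.5 (constant along its height) (perimeter = 2·12·5.500·sin(180°/12) = 34.16 mm); the cube at (10.5, 15.5) is not intersected at this z (z outside [4.5, 9]); Taking the first minus the rest: starting from the r=6.5 cylinder, the r=5.5 cylinder at (6.5, 15) misses the remaining region (no effect) — boundary = 40.38 mm. Overall, the cross-section is a single solid region. Total boundary length (outer) = 40.38 mm.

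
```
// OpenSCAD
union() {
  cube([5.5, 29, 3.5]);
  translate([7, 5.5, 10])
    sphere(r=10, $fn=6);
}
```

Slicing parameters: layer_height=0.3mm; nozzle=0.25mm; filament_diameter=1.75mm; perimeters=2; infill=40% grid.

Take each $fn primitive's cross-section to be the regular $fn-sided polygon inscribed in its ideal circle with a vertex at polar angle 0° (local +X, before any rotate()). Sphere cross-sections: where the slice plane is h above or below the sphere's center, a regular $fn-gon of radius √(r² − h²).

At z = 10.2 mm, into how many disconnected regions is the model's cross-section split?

At z = 10.2 mm: the cube is not intersected at this z (z outside [0, 3.5]); the r=10 sphere at (7, 5.5) slices to a regular 6-gon of circumradius 9.998 (√(r²−h²) with h=0.2 from center); Taking the union: only the r=10 sphere at (7, 5.5) is present, so the union is just that shape — 1 connected region. The result has 1 disconnected region.

1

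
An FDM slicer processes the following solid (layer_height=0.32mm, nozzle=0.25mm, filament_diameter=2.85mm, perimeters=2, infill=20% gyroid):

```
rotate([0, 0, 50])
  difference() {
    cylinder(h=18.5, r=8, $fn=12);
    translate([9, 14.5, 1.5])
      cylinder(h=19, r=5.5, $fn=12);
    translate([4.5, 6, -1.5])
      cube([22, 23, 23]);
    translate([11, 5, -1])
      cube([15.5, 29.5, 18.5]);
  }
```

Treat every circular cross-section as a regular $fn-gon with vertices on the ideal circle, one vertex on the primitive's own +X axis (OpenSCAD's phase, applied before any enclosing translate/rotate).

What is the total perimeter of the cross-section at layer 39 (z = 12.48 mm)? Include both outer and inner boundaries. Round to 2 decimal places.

49.94 mm

At z = 12.48 mm: the r=8 cylinder gives a regular 12-gon of circumradius 8 (constant along its height) (perimeter = 2·12·8.000·sin(180°/12) = 49.69 mm); the r=5.5 cylinder at (9, 14.5) contributes a regular 12-gon of circumradius 5.5 (perimeter = 2·12·5.500·sin(180°/12) = 34.16 mm); the cube at (4.5, 6) (footprint 22×23) is included at this height (perimeter 90.00 mm); the 15.5×29.5 cube at (11, 5) contributes its full rectangle (perimeter 90.00 mm); Taking the first minus the rest: starting from the r=8 cylinder, the r=5.5 cylinder at (9, 14.5) misses the remaining region (no effect); the 22×23 cube at (4.5, 6) partially overlaps it — only the 0.09 mm² overlap (of its 506.00 mm²) is removed, clipping the outline; the 15.5×29.5 cube at (11, 5) misses the remaining region (no effect) — boundary = 49.94 mm; (whole slice rotated 50° about Z — lengths, areas and connectivity unchanged). Overall, the cross-section is a single solid region. Total boundary length (outer) = 49.94 mm.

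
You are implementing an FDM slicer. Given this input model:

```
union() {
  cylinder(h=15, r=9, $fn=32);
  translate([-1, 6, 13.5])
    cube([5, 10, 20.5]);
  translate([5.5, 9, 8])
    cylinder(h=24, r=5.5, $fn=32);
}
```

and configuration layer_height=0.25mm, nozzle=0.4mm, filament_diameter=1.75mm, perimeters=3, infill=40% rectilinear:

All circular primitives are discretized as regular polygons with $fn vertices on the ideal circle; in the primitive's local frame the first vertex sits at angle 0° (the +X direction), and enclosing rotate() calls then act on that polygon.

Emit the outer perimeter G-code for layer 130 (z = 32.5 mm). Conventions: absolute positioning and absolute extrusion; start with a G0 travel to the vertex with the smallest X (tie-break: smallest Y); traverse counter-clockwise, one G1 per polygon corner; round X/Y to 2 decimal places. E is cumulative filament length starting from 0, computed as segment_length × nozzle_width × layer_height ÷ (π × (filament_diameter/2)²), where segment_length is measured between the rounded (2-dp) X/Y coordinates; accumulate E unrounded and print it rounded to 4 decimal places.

At z = 32.5 mm: the cylinder is absent (z outside [0, 15]); the 5×10 cube at (-1, 6) contributes its full rectangle; the cylinder at (5.5, 9) is not intersected at this z (z outside [8, 32]); Combining (union): only the 5×10 cube at (-1, 6) is present, so the union is just that shape — 1 connected region. The outline is a single polygon with 4 vertices. Extrusion per mm of travel: 0.4 × 0.25 / (π × 0.875²) = 0.041575. Accumulating E over each segment gives final E = 1.2473.

G0 X-1.00 Y6.00 Z32.50
G1 X4.00 Y6.00 E0.2079
G1 X4.00 Y16.00 E0.6236
G1 X-1.00 Y16.00 E0.8315
G1 X-1.00 Y6.00 E1.2473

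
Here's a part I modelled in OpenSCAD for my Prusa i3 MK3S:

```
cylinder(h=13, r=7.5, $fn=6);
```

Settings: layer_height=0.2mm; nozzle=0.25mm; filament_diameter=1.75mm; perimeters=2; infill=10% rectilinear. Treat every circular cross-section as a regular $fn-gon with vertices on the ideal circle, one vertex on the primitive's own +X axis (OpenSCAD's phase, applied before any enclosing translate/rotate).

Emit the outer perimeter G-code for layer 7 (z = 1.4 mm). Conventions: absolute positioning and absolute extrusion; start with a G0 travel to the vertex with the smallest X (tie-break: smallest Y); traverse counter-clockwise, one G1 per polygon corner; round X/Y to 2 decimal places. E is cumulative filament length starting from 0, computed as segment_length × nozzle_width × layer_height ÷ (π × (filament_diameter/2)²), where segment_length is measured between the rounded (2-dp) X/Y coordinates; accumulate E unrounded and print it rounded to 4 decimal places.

G0 X-7.50 Y0.00 Z1.40
G1 X-3.75 Y-6.50 E0.1560
G1 X3.75 Y-6.50 E0.3119
G1 X7.50 Y0.00 E0.4679
G1 X3.75 Y6.50 E0.6239
G1 X-3.75 Y6.50 E0.7798
G1 X-7.50 Y0.00 E0.9358

At z = 1.4 mm: the r=7.5 cylinder gives a regular 6-gon of circumradius 7.5 (constant along its height). The outline is a single polygon with 6 vertices. Extrusion per mm of travel: 0.25 × 0.2 / (π × 0.875²) = 0.020788. Accumulating E over each segment gives final E = 0.9358.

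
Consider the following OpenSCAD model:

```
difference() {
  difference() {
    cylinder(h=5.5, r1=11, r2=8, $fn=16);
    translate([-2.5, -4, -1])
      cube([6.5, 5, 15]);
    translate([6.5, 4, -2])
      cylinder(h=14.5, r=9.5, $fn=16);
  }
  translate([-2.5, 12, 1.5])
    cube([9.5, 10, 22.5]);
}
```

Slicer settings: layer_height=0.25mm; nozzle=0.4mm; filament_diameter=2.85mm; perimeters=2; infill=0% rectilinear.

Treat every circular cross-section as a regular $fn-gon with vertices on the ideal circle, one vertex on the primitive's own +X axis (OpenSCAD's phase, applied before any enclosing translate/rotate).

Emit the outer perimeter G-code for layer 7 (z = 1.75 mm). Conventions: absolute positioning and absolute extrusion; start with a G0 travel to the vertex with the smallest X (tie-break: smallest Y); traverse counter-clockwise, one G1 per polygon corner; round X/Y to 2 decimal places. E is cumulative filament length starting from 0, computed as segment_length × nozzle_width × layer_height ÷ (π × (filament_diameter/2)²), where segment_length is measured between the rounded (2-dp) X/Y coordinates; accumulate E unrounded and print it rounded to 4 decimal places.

G0 X-10.05 Y0.00 Z1.75
G1 X-9.28 Y-3.84 E0.0614
G1 X-7.10 Y-7.10 E0.1229
G1 X-3.84 Y-9.28 E0.1843
G1 X0.00 Y-10.05 E0.2457
G1 X3.84 Y-9.28 E0.3071
G1 X7.10 Y-7.10 E0.3686
G1 X8.43 Y-5.12 E0.4060
G1 X6.50 Y-5.50 E0.4368
G1 X2.86 Y-4.78 E0.4950
G1 X1.70 Y-4.00 E0.5169
G1 X-2.50 Y-4.00 E0.5827
G1 X-2.50 Y1.00 E0.6611
G1 X-2.40 Y1.00 E0.6627
G1 X-3.00 Y4.00 E0.7106
G1 X-2.28 Y7.64 E0.7688
G1 X-0.77 Y9.89 E0.8113
G1 X-3.84 Y9.28 E0.8603
G1 X-7.10 Y7.10 E0.9218
G1 X-9.28 Y3.84 E0.9833
G1 X-10.05 Y0.00 E1.0447

At z = 1.75 mm: the cone (r1=11→r2=8) has section circumradius 10.045 here — a regular 16-gon; the cube at (-2.5, -4) (footprint 6.5×5) is included at this height; the r=9.5 cylinder at (6.5, 4) gives a regular 16-gon of circumradius 9.5 (constant along its height); After the difference (first − rest): starting from the cone, the 6.5×5 cube at (-2.5, -4) lies wholly inside it (removes its full 32.50 mm² and its 23.00 mm outline becomes a hole wall); the r=9.5 cylinder at (6.5, 4) partially overlaps it — only the 124.54 mm² overlap (of its 276.30 mm²) is removed, clipping the outline — 1 connected region; the cube at (-2.5, 12) is present — its section is the full 9.5×10 rectangle; Subtracting the remaining from the first: starting from the result so far, the 9.5×10 cube at (-2.5, 12) misses the remaining region (no effect) — 1 connected region. The outline is a single polygon with 20 vertices. Extrusion per mm of travel: 0.4 × 0.25 / (π × 1.425²) = 0.015675. Accumulating E over each segment gives final E = 1.0447.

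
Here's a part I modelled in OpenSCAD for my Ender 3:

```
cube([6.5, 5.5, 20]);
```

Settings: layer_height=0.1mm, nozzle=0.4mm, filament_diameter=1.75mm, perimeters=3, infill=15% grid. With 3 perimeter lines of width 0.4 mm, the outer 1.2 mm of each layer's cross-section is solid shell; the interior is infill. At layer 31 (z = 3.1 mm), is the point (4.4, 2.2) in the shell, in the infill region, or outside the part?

infill

At z = 3.1 mm: the cube (footprint 6.5×5.5) is included at this height. Overall, the cross-section is a single solid region. The nearest boundary edge runs (6.50, 0.00)→(6.50, 5.50); distance from the point to it = 2.10 mm. The point is inside the cross-section and 2.10 mm from the nearest boundary — more than the 1.2 mm shell width (3 × 0.4), so it's in the infill interior.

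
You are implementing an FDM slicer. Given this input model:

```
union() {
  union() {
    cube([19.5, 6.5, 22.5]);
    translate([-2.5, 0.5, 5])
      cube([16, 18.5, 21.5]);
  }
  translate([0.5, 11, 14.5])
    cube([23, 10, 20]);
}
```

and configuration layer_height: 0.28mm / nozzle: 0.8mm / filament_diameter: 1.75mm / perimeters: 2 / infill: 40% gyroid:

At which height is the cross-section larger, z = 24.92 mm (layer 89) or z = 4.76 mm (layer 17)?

Layer 89 (z = 24.92): the cube is not intersected at this z (z outside [0, 22.5]); the 16×18.5 cube at (-2.5, 0.5) contributes its full rectangle (area 296.00 mm²); Combining (union): only the 16×18.5 cube at (-2.5, 0.5) is present, so the union is just that shape — area = 296.00 mm²; the cube at (0.5, 11) (footprint 23×10) is included at this height (area 230.00 mm²); Merging all regions: the regions partially overlap — summed areas 526.00 mm² minus the doubly-counted overlap 104.00 mm² gives 422.00 mm² — area = 422.00 mm². So its area = 422.00 mm². Layer 17 (z = 4.76): the 19.5×6.5 cube contributes its full rectangle (area 126.75 mm²); the cube at (-2.5, 0.5) is absent (z outside [5, 26.5]); Merging all regions: only the 19.5×6.5 cube is present, so the union is just that shape — area = 126.75 mm²; the cube at (0.5, 11) is not intersected at this z (z outside [14.5, 34.5]); Combining (union): only that combined region is present, so the union is just that shape — area = 126.75 mm². So its area = 126.75 mm². Layer 89 is larger (422.00 vs 126.75 mm²).

layer 89 (z = 24.92 mm)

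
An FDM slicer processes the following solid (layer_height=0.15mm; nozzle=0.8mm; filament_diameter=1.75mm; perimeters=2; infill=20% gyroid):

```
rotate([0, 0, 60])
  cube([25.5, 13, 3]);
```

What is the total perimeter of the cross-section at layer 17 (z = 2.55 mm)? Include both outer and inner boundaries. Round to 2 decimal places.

77.00 mm

At z = 2.55 mm: the cube is present — its section is the full 25.5×13 rectangle (perimeter 77.00 mm); (rotated 60° about Z; rotation is an isometry so areas/perimeters/island counts are preserved). Overall, the cross-section is a single solid region. Total boundary length (outer) = 77.00 mm.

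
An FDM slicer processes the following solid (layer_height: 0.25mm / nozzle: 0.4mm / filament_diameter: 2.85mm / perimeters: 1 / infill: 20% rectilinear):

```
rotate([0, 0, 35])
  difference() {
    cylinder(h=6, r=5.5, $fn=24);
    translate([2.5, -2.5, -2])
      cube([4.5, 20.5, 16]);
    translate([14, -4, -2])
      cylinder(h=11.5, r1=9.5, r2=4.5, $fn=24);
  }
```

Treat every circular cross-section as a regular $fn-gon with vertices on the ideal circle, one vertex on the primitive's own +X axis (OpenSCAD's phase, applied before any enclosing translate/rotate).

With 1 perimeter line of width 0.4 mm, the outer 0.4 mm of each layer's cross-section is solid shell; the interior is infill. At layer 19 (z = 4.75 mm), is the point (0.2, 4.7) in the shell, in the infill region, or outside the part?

At z = 4.75 mm: the r=5.5 cylinder gives a regular 24-gon of circumradius 5.5 (constant along its height); the cube at (2.5, -2.5) is present — its section is the full 4.5×20.5 rectangle; the cone at (14, -4): at t=0.587 of its height the radius interpolates to r₁+(r₂−r₁)t = 6.565, giving a regular 24-gon of that circumradius; After the difference (first − rest): starting from the r=5.5 cylinder, the 4.5×20.5 cube at (2.5, -2.5) partially overlaps it — only the 17.24 mm² overlap (of its 92.25 mm²) is removed, clipping the outline; the cone at (14, -4) misses the remaining region (no effect) — 1 connected region; (whole slice rotated 35° about Z — lengths, areas and connectivity unchanged). Overall, the cross-section is a single solid region. Undo the 35° rotation: the query point maps to (2.860, 3.735) in the un-rotated model frame. The nearest boundary edge runs (2.50, 4.87)→(2.50, -2.50); distance from the point to it = 0.36 mm. The point is not inside any of the regions above, so it lies outside the cross-section (0.36 mm from the nearest boundary).

outside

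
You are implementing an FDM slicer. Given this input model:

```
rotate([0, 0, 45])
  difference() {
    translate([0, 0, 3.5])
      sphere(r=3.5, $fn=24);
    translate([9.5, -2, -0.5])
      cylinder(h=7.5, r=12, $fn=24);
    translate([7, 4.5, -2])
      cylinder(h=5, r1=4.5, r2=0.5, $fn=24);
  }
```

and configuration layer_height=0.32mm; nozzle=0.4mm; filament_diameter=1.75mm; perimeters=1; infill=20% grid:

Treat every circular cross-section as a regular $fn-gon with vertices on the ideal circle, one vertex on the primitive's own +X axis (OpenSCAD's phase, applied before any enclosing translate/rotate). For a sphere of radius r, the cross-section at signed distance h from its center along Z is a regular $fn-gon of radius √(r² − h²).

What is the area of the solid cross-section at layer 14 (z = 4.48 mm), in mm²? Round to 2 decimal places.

At z = 4.48 mm: the r=3.5 sphere contributes a regular 24-gon of circumradius √(3.5²−0.98²) = 3.360 (area = (24/2)·3.360²·sin(360°/24) = 35.06 mm²); the cylinder at (9.5, -2): section is a regular 24-gon, circumradius r=12 (area = (24/2)·12.000²·sin(360°/24) = 447.24 mm²); the cone at (7, 4.5) does not reach this height (z outside [-2, 3]); After the difference (first − rest): starting from the r=3.5 sphere (35.06 mm²), the r=12 cylinder at (9.5, -2) partially overlaps it — only the 30.70 mm² overlap (of its 447.24 mm²) is removed, clipping the outline — area = 4.37 mm²; (whole slice rotated 45° about Z — lengths, areas and connectivity unchanged). Overall, the cross-section is a single solid region. Net area = 4.37 mm².

4.37 mm²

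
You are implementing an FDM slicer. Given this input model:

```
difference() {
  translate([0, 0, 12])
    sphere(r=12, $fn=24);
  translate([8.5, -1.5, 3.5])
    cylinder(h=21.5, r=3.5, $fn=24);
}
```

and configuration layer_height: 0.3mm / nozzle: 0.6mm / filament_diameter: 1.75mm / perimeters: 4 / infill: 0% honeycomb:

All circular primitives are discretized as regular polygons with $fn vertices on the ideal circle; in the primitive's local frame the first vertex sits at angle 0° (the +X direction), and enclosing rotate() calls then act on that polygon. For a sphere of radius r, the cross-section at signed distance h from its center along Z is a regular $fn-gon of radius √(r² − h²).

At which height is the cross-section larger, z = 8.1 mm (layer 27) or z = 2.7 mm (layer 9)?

Layer 27 (z = 8.1): the r=12 sphere slices to a regular 24-gon of circumradius 11.349 (√(r²−h²) with h=3.9 from center) (area = (24/2)·11.349²·sin(360°/24) = 400.00 mm²); the r=3.5 cylinder at (8.5, -1.5) gives a regular 24-gon of circumradius 3.5 (constant along its height) (area = (24/2)·3.500²·sin(360°/24) = 38.05 mm²); Subtracting the remaining from the first: starting from the r=12 sphere (400.00 mm²), the r=3.5 cylinder at (8.5, -1.5) partially overlaps it — only the 35.10 mm² overlap (of its 38.05 mm²) is removed, clipping the outline — area = 364.90 mm². So its area = 364.90 mm². Layer 9 (z = 2.7): the r=12 sphere slices to a regular 24-gon of circumradius 7.584 (√(r²−h²) with h=9.3 from center) (area = (24/2)·7.584²·sin(360°/24) = 178.62 mm²); the cylinder at (8.5, -1.5) does not reach this height (z outside [3.5, 25]); After the difference (first − rest): none of the subtracted shapes is present at this height, so the r=12 sphere is unchanged — area = 178.62 mm². So its area = 178.62 mm². Layer 27 is larger (364.90 vs 178.62 mm²).

layer 27 (z = 8.1 mm)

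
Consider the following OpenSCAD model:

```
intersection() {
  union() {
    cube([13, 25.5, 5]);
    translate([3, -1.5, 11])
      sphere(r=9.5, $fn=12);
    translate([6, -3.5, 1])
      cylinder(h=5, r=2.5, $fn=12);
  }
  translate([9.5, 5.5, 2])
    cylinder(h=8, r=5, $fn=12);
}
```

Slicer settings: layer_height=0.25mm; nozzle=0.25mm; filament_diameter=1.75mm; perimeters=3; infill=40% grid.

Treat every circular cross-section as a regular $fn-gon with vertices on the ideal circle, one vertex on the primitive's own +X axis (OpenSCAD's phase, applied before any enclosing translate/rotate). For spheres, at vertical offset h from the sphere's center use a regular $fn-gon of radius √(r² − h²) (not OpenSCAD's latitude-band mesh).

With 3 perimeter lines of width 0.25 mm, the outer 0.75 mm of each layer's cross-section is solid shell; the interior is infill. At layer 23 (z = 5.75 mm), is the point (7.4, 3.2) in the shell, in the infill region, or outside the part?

infill

At z = 5.75 mm: the cube does not reach this height (z outside [0, 5]); the r=9.5 sphere at (3, -1.5) slices to a regular 12-gon of circumradius 7.918 (√(r²−h²) with h=5.25 from center); the r=2.5 cylinder at (6, -3.5) contributes a regular 12-gon of circumradius 2.5; Taking the union: the r=2.5 cylinder at (6, -3.5) lies entirely inside the r=9.5 sphere at (3, -1.5), so the union is just the r=9.5 sphere at (3, -1.5) — 1 connected region; the cylinder at (9.5, 5.5): section is a regular 12-gon, circumradius r=5; After intersecting: the r=5 cylinder at (9.5, 5.5) partially overlaps the result so far; clipping to the common part keeps 16.76 mm² — 1 connected region. Overall, the cross-section is a single solid region. The nearest boundary edge runs (6.96, 5.36)→(9.86, 2.46); distance from the point to it = 1.21 mm. The point is inside the cross-section and 1.21 mm from the nearest boundary — more than the 0.75 mm shell width (3 × 0.25), so it's in the infill interior.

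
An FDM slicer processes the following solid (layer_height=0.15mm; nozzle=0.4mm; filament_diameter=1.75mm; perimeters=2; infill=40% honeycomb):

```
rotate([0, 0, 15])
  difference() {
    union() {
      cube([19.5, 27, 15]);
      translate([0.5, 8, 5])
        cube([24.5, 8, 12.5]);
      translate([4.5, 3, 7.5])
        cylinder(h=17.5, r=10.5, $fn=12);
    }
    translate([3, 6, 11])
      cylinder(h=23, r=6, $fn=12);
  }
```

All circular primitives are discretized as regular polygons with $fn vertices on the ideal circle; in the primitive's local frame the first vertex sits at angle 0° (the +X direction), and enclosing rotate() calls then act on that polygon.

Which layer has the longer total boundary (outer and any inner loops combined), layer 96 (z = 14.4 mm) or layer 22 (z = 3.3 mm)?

Layer 96 (z = 14.4): the 19.5×27 cube contributes its full rectangle (perimeter 93.00 mm); the cube at (0.5, 8) (footprint 24.5×8) is included at this height (perimeter 65.00 mm); the cylinder at (4.5, 3): section is a regular 12-gon, circumradius r=10.5 (perimeter = 2·12·10.500·sin(180°/12) = 65.22 mm); Taking the union: the regions partially overlap (shared area 323.02 mm²), so the edge portions inside another operand are dropped and the merged outline is re-measured after clipping — boundary = 118.66 mm; the cylinder at (3, 6): section is a regular 12-gon, circumradius r=6 (perimeter = 2·12·6.000·sin(180°/12) = 37.27 mm); Subtracting the remaining from the first: starting from the result so far, the r=6 cylinder at (3, 6) lies wholly inside it (removes its full 108.00 mm² and its 37.27 mm outline becomes a hole wall) — boundary (outer + 1 inner loop) = 155.93 mm; (whole slice rotated 15° about Z — lengths, areas and connectivity unchanged). So its perimeter = 155.93 mm. Layer 22 (z = 3.3): the 19.5×27 cube contributes its full rectangle (perimeter 93.00 mm); the cube at (0.5, 8) does not reach this height (z outside [5, 17.5]); the cylinder at (4.5, 3) is absent (z outside [7.5, 25]); Taking the union: only the 19.5×27 cube is present, so the union is just that shape — boundary = 93.00 mm; the cylinder at (3, 6) does not reach this height (z outside [11, 34]); After the difference (first − rest): none of the subtracted shapes is present at this height, so the result so far is unchanged — boundary = 93.00 mm; (rotated 15° about Z; rotation is an isometry so areas/perimeters/island counts are preserved). So its perimeter = 93.00 mm. Layer 96 is larger (155.93 vs 93.00 mm).

layer 96 (z = 14.4 mm)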